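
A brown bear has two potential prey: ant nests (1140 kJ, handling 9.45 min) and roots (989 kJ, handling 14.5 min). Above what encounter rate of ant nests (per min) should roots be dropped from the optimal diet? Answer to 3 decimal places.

At the threshold, the rate on ant nests alone equals the profitability of roots: λ·1140/(1 + λ·9.45) = 989/14.5 = 68.21.
Rearranging, λ(1140 − 68.21×9.45) = 68.21, so λ = 68.21/495.4 = 0.1377 per min.

0.138 per min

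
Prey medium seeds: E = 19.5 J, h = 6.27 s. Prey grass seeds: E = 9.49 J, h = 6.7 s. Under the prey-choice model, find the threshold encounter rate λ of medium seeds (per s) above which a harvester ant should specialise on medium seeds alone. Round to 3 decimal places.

0.133 per s

Drop grass seeds once their profitability E₂/h₂ falls below the rate achievable on medium seeds alone: E₂/h₂ = λE₁/(1 + λh₁).
Solve for λ: λE₁h₂ = E₂(1 + λh₁) → λ(E₁h₂ − E₂h₁) = E₂ → λ = E₂/(E₁h₂ − E₂h₁).
λ = 9.49/(19.5×6.7 − 9.49×6.27) = 9.49/71.15 = 0.1334 per s.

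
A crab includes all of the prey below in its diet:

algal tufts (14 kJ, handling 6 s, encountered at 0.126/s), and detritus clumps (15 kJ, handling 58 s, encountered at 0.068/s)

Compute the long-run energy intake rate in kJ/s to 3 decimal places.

R = (0.126×14 + 0.068×15) / (1 + 0.126×6 + 0.068×58) = 2.784/5.7 = 0.4884 kJ/s.

0.488 kJ/s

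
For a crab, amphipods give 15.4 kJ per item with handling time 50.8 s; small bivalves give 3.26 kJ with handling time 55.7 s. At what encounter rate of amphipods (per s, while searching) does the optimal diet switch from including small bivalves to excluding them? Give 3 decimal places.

0.005 per s

The zero-one rule: include small bivalves iff E₂/h₂ > λE₁/(1+λh₁). Equality gives the switch point.
λE₁h₂ = E₂ + λE₂h₁ ⇒ λ = E₂/(E₁h₂ − E₂h₁) = 3.26/(857.8 − 165.6) = 0.00471 per s.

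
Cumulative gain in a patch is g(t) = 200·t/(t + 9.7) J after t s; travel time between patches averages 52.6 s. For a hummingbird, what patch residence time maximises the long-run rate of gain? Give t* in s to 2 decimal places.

Optimal t* satisfies g'(t*) = g(t*)/(T + t*).
g'(t) = 200·9.7/(t + 9.7)². Setting 200·9.7/(t+9.7)² = 200t/[(t+9.7)(52.6+t)] gives 9.7(52.6+t) = t(t+9.7), so t² = 9.7×52.6 = 510.2.
t* = √510.2 = 22.59 s.

22.59 s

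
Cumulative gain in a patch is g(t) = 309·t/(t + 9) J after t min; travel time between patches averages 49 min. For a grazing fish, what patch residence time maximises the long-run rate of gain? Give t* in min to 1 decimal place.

Optimal t* satisfies g'(t*) = g(t*)/(T + t*).
g'(t) = 309·9/(t + 9)². Setting 309·9/(t+9)² = 309t/[(t+9)(49+t)] gives 9(49+t) = t(t+9), so t² = 9×49 = 441.
t* = √441 = 21 min.

21.0 min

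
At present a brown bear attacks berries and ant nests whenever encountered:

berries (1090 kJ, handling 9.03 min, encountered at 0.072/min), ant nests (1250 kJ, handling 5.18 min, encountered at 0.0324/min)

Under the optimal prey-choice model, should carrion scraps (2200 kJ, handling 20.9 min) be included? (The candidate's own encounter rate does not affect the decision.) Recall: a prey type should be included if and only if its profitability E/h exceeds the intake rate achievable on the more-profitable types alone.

On berries and ant nests alone, R = ΣλE/(1+Σλh) = 119/1.818 = 65.45 kJ/min.
carrion scraps: E/h = 2200/20.9 = 105.3 kJ/min.
Since 105.3 > R, including carrion scraps increases the long-run rate.

Yes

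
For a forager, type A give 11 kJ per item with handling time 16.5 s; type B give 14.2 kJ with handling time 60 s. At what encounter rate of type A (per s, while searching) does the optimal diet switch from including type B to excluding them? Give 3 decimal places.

0.033 per s

The zero-one rule: include type B iff E₂/h₂ > λE₁/(1+λh₁). Equality gives the switch point.
λE₁h₂ = E₂ + λE₂h₁ ⇒ λ = E₂/(E₁h₂ − E₂h₁) = 14.2/(660 − 234.3) = 0.03336 per s.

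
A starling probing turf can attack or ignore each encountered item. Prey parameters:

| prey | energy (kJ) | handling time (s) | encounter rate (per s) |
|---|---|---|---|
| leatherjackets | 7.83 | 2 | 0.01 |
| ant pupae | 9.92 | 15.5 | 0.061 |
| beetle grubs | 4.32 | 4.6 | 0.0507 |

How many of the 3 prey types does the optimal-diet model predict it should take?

E/h in descending order: leatherjackets 3.92, beetle grubs 0.939, ant pupae 0.64 kJ/s. The optimal diet is the largest prefix of this list for which every included type satisfies E_i/h_i > R on the types above it.
Rate on top 1: 0.07676. beetle grubs: 0.939 > 0.07676 → include.
Rate on top 2: 0.2372. ant pupae: 0.64 > 0.2372 → include.
Optimal diet: leatherjackets, beetle grubs, ant pupae — 3 of 3 types.

3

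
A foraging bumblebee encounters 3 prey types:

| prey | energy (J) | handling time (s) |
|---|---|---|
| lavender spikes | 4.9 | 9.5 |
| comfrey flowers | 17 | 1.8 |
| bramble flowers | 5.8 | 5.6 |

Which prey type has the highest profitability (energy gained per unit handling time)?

comfrey flowers

Profitability E/h (J/s): lavender spikes = 4.9/9.5 = 0.516, comfrey flowers = 17/1.8 = 9.44, bramble flowers = 5.8/5.6 = 1.04.
Ranked: comfrey flowers > bramble flowers > lavender spikes.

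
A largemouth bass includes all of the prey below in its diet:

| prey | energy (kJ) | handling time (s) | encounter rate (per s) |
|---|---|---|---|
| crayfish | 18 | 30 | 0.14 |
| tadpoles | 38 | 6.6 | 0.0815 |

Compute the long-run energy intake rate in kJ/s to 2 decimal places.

0.98 kJ/s

R = Σλ_iE_i / (1 + Σλ_ih_i)
Numerator: 0.14×18 + 0.0815×38 = 5.617
Denominator: 1 + 0.14×30 + 0.0815×6.6 = 5.738
R = 5.617/5.738 = 0.9789 kJ/s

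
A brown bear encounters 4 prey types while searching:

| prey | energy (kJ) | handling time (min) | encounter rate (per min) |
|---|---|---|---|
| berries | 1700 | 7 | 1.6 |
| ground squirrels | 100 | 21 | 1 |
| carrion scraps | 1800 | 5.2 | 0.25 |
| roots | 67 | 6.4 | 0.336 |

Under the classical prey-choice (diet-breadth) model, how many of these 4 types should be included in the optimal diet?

E/h in descending order: carrion scraps 346, berries 243, roots 10.5, ground squirrels 4.76 kJ/min. The optimal diet is the largest prefix of this list for which every included type satisfies E_i/h_i > R on the types above it.
Rate on top 1: 195.7. berries: 243 > 195.7 → include.
Rate on top 2: 234.8. roots: 10.5 < 234.8 → exclude; stop.
Optimal diet: carrion scraps, berries — 2 of 4 types.

2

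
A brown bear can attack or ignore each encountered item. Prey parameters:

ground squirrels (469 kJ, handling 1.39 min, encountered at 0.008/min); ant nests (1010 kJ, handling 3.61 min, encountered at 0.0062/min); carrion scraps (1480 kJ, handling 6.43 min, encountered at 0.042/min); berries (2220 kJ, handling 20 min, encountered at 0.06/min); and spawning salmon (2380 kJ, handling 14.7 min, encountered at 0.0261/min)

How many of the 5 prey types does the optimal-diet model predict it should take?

Rank by E/h (kJ/min): ground squirrels 337, ant nests 280, carrion scraps 230, spawning salmon 162, berries 111. Include each in turn until the next type's E/h falls below the running intake rate.
Rate on top 1: 3.711. ant nests: 280 > 3.711 → include.
Rate on top 2: 9.689. carrion scraps: 230 > 9.689 → include.
Rate on top 3: 55.37. spawning salmon: 162 > 55.37 → include.
Rate on top 4: 79.59. berries: 111 > 79.59 → include.
Optimal diet: ground squirrels, ant nests, carrion scraps, spawning salmon, berries — 5 of 5 types.

5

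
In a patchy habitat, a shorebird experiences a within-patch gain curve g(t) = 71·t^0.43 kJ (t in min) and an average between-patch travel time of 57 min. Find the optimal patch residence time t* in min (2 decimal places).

43.00 min

Maximise g(t)/(T+t): set derivative to zero → g'(t)(T+t) = g(t).
g'(t) = 0.43·71·t^-0.57. Setting 0.43·71·t^-0.57 = 71·t^0.43/(57+t) gives 0.43(57+t) = t, so 0.57·t = 0.43×57.
t* = 0.43×57/0.57 = 43 min.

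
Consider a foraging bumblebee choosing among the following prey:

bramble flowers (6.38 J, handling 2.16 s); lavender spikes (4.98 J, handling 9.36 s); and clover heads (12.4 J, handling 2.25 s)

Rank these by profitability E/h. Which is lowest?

lavender spikes

Profitability E/h (J/s): bramble flowers = 6.38/2.16 = 2.95, lavender spikes = 4.98/9.36 = 0.532, clover heads = 12.4/2.25 = 5.51.
Ranked: clover heads > bramble flowers > lavender spikes.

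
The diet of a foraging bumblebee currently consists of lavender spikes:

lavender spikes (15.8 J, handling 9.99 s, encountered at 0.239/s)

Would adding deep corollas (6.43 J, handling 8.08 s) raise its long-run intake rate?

On lavender spikes alone, R = ΣλE/(1+Σλh) = 3.776/3.388 = 1.115 J/s.
Profitability of deep corollas: 6.43/8.08 = 0.7958 J/s.
0.7958 < 1.115, so adding deep corollas would lower the average — exclude it.

No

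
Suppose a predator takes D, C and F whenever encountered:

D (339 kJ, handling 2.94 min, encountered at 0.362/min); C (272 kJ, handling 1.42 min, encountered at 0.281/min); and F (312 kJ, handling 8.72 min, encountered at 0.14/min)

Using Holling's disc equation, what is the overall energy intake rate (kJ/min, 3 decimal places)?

65.913 kJ/min

Energy encountered per unit search time: 0.362×339 + 0.281×272 + 0.14×312 = 242.8 kJ/min.
Handling time per unit search time: 0.362×2.94 + 0.281×1.42 + 0.14×8.72 = 2.684.
Rate = 242.8/(1 + 2.684) = 65.91 kJ/min.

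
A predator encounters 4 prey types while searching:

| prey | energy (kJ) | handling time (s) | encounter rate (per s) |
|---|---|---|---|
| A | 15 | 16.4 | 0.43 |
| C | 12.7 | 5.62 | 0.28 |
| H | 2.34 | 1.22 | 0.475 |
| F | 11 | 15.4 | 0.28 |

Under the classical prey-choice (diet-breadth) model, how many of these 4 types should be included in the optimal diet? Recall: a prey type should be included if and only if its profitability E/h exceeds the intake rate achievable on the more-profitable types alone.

2

Profitabilities (E/h, kJ/s): C 2.26, H 1.92, A 0.915, F 0.714. Add prey in this order while the next type's profitability exceeds the intake rate on those already taken.
Rate on top 1: 1.382. H: 1.92 > 1.382 → include.
Rate on top 2: 1.48. A: 0.915 < 1.48 → exclude; stop.
Optimal diet: C, H — 2 of 4 types.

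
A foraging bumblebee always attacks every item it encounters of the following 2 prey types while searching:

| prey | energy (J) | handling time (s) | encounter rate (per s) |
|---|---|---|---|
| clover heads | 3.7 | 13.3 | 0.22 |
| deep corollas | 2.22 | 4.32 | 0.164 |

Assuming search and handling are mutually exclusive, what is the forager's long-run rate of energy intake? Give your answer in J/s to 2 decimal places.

0.25 J/s

R = (0.22×3.7 + 0.164×2.22) / (1 + 0.22×13.3 + 0.164×4.32) = 1.178/4.634 = 0.2542 J/s.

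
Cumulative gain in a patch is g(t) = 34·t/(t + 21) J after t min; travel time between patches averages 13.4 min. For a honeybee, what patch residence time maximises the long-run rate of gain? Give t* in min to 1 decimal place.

16.8 min

Optimal t* satisfies g'(t*) = g(t*)/(T + t*).
g'(t) = 34·21/(t + 21)². Setting 34·21/(t+21)² = 34t/[(t+21)(13.4+t)] gives 21(13.4+t) = t(t+21), so t² = 21×13.4 = 281.4.
t* = √281.4 = 16.77 min.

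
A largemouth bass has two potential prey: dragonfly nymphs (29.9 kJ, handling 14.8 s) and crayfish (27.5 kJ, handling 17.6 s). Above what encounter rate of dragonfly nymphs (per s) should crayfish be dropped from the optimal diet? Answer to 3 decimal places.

0.231 per s

The zero-one rule: include crayfish iff E₂/h₂ > λE₁/(1+λh₁). Equality gives the switch point.
λE₁h₂ = E₂ + λE₂h₁ ⇒ λ = E₂/(E₁h₂ − E₂h₁) = 27.5/(526.2 − 407) = 0.2306 per s.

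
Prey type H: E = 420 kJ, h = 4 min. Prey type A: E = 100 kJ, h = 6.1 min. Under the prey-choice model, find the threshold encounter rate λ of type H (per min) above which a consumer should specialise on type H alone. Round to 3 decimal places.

0.046 per min

Drop type A once their profitability E₂/h₂ falls below the rate achievable on type H alone: E₂/h₂ = λE₁/(1 + λh₁).
Solve for λ: λE₁h₂ = E₂(1 + λh₁) → λ(E₁h₂ − E₂h₁) = E₂ → λ = E₂/(E₁h₂ − E₂h₁).
λ = 100/(420×6.1 − 100×4) = 100/2162 = 0.04625 per min.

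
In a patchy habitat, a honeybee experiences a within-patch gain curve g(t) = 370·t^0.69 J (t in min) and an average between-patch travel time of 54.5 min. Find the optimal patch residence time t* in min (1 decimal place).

By the marginal value theorem, leave when the instantaneous gain rate g'(t) equals the habitat-wide average g(t)/(T + t).
g'(t) = 0.69·370·t^-0.31. Setting 0.69·370·t^-0.31 = 370·t^0.69/(54.5+t) gives 0.69(54.5+t) = t, so 0.31·t = 0.69×54.5.
t* = 0.69×54.5/0.31 = 121.3 min.

121.3 min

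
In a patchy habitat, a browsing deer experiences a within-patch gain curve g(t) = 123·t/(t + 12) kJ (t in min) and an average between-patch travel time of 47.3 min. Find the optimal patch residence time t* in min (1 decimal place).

Optimal t* satisfies g'(t*) = g(t*)/(T + t*).
g'(t) = 123·12/(t + 12)². Setting 123·12/(t+12)² = 123t/[(t+12)(47.3+t)] gives 12(47.3+t) = t(t+12), so t² = 12×47.3 = 567.6.
t* = √567.6 = 23.82 min.

23.8 min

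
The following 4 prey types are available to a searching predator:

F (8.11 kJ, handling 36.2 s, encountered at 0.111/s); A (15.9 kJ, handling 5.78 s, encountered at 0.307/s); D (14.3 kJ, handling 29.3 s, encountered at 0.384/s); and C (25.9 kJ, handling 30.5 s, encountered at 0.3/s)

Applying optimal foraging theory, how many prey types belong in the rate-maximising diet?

E/h in descending order: A 2.75, C 0.849, D 0.488, F 0.224 kJ/s. The optimal diet is the largest prefix of this list for which every included type satisfies E_i/h_i > R on the types above it.
Rate on top 1: 1.759. C: 0.849 < 1.759 → exclude; stop.
Optimal diet: A — 1 of 4 types.

1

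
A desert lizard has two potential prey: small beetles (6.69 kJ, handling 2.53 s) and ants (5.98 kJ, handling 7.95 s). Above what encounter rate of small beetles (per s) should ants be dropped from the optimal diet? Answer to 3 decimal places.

Drop ants once their profitability E₂/h₂ falls below the rate achievable on small beetles alone: E₂/h₂ = λE₁/(1 + λh₁).
Solve for λ: λE₁h₂ = E₂(1 + λh₁) → λ(E₁h₂ − E₂h₁) = E₂ → λ = E₂/(E₁h₂ − E₂h₁).
λ = 5.98/(6.69×7.95 − 5.98×2.53) = 5.98/38.06 = 0.1571 per s.

0.157 per s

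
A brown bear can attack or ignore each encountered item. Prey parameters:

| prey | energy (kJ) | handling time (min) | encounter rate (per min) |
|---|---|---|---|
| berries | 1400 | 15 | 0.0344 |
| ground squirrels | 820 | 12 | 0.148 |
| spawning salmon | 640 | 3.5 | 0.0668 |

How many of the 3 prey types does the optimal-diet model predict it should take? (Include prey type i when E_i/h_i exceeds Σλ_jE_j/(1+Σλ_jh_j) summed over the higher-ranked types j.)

Rank by E/h (kJ/min): spawning salmon 183, berries 93.3, ground squirrels 68.3. Include each in turn until the next type's E/h falls below the running intake rate.
Rate on top 1: 34.65. berries: 93.3 > 34.65 → include.
Rate on top 2: 51.96. ground squirrels: 68.3 > 51.96 → include.
Optimal diet: spawning salmon, berries, ground squirrels — 3 of 3 types.

3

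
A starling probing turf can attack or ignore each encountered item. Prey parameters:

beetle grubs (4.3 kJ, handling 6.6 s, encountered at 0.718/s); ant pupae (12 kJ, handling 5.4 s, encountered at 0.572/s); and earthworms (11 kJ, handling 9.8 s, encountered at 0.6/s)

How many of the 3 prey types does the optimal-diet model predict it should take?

E/h in descending order: ant pupae 2.22, earthworms 1.12, beetle grubs 0.652 kJ/s. The optimal diet is the largest prefix of this list for which every included type satisfies E_i/h_i > R on the types above it.
Rate on top 1: 1.679. earthworms: 1.12 < 1.679 → exclude; stop.
Optimal diet: ant pupae — 1 of 3 types.

1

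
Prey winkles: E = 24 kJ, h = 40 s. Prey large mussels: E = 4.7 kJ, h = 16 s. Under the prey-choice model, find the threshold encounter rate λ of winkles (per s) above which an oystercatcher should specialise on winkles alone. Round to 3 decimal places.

0.024 per s

Drop large mussels once their profitability E₂/h₂ falls below the rate achievable on winkles alone: E₂/h₂ = λE₁/(1 + λh₁).
Solve for λ: λE₁h₂ = E₂(1 + λh₁) → λ(E₁h₂ − E₂h₁) = E₂ → λ = E₂/(E₁h₂ − E₂h₁).
λ = 4.7/(24×16 − 4.7×40) = 4.7/196 = 0.02398 per s.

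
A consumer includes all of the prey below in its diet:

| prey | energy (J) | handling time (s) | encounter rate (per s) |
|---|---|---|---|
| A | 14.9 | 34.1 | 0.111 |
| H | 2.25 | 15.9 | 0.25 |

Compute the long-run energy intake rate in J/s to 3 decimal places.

0.253 J/s

R = (0.111×14.9 + 0.25×2.25) / (1 + 0.111×34.1 + 0.25×15.9) = 2.216/8.76 = 0.253 J/s.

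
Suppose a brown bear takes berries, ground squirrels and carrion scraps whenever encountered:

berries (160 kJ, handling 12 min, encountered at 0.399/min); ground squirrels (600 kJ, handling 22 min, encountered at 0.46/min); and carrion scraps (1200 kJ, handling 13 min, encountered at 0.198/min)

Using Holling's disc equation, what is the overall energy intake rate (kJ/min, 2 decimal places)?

Energy encountered per unit search time: 0.399×160 + 0.46×600 + 0.198×1200 = 577.4 kJ/min.
Handling time per unit search time: 0.399×12 + 0.46×22 + 0.198×13 = 17.48.
Rate = 577.4/(1 + 17.48) = 31.24 kJ/min.

31.24 kJ/min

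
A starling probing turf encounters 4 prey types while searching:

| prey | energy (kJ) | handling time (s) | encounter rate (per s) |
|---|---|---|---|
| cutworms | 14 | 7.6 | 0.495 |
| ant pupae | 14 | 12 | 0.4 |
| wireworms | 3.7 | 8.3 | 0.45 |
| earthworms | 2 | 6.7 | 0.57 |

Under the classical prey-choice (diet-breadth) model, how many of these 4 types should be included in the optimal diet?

E/h in descending order: cutworms 1.84, ant pupae 1.17, wireworms 0.446, earthworms 0.299 kJ/s. The optimal diet is the largest prefix of this list for which every included type satisfies E_i/h_i > R on the types above it.
Rate on top 1: 1.455. ant pupae: 1.17 < 1.455 → exclude; stop.
Optimal diet: cutworms — 1 of 4 types.

1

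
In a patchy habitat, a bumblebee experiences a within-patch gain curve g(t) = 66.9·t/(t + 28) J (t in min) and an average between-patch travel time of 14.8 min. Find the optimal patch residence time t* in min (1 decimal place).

Maximise g(t)/(T+t): set derivative to zero → g'(t)(T+t) = g(t).
g'(t) = 66.9·28/(t + 28)². Setting 66.9·28/(t+28)² = 66.9t/[(t+28)(14.8+t)] gives 28(14.8+t) = t(t+28), so t² = 28×14.8 = 414.4.
t* = √414.4 = 20.36 min.

20.4 min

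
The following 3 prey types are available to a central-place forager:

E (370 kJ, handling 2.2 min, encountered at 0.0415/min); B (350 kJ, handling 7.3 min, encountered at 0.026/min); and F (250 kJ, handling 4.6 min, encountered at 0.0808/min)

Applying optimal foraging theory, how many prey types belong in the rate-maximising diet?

3

Profitabilities (E/h, kJ/min): E 168, F 54.3, B 47.9. Add prey in this order while the next type's profitability exceeds the intake rate on those already taken.
Rate on top 1: 14.07. F: 54.3 > 14.07 → include.
Rate on top 2: 24.3. B: 47.9 > 24.3 → include.
Optimal diet: E, F, B — 3 of 3 types.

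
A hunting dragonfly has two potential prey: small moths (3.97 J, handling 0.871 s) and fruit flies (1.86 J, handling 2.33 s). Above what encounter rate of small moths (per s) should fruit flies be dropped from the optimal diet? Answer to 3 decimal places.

Drop fruit flies once their profitability E₂/h₂ falls below the rate achievable on small moths alone: E₂/h₂ = λE₁/(1 + λh₁).
Solve for λ: λE₁h₂ = E₂(1 + λh₁) → λ(E₁h₂ − E₂h₁) = E₂ → λ = E₂/(E₁h₂ − E₂h₁).
λ = 1.86/(3.97×2.33 − 1.86×0.871) = 1.86/7.63 = 0.2438 per s.

0.244 per s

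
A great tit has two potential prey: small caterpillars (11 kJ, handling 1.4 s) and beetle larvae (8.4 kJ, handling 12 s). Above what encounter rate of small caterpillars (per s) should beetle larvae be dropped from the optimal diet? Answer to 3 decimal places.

The zero-one rule: include beetle larvae iff E₂/h₂ > λE₁/(1+λh₁). Equality gives the switch point.
λE₁h₂ = E₂ + λE₂h₁ ⇒ λ = E₂/(E₁h₂ − E₂h₁) = 8.4/(132 − 11.76) = 0.06986 per s.

0.070 per s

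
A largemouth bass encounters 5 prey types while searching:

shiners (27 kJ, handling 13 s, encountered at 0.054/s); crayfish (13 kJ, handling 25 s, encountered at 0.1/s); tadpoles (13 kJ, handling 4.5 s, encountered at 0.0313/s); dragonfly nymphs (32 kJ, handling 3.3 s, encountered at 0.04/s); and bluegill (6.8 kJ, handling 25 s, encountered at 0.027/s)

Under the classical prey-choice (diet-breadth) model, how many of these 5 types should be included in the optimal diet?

3

E/h in descending order: dragonfly nymphs 9.7, tadpoles 2.89, shiners 2.08, crayfish 0.52, bluegill 0.272 kJ/s. The optimal diet is the largest prefix of this list for which every included type satisfies E_i/h_i > R on the types above it.
Rate on top 1: 1.131. tadpoles: 2.89 > 1.131 → include.
Rate on top 2: 1.325. shiners: 2.08 > 1.325 → include.
Rate on top 3: 1.592. crayfish: 0.52 < 1.592 → exclude; stop.
Optimal diet: dragonfly nymphs, tadpoles, shiners — 3 of 5 types.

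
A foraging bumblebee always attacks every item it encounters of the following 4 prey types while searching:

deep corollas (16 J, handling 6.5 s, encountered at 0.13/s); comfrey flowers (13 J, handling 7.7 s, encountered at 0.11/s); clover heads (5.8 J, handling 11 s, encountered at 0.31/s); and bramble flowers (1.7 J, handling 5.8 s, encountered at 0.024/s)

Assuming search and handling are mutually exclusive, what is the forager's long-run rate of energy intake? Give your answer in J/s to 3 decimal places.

0.857 J/s

R = (0.13×16 + 0.11×13 + 0.31×5.8 + 0.024×1.7) / (1 + 0.13×6.5 + 0.11×7.7 + 0.31×11 + 0.024×5.8) = 5.349/6.241 = 0.857 J/s.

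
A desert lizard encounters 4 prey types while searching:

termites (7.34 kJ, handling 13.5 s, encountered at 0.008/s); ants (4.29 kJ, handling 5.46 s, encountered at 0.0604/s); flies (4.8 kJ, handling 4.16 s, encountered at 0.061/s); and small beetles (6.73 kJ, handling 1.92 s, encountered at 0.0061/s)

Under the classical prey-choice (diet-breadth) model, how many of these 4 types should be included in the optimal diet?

Rank by E/h (kJ/s): small beetles 3.51, flies 1.15, ants 0.786, termites 0.544. Include each in turn until the next type's E/h falls below the running intake rate.
Rate on top 1: 0.04058. flies: 1.15 > 0.04058 → include.
Rate on top 2: 0.2638. ants: 0.786 > 0.2638 → include.
Rate on top 3: 0.3717. termites: 0.544 > 0.3717 → include.
Optimal diet: small beetles, flies, ants, termites — 4 of 4 types.

4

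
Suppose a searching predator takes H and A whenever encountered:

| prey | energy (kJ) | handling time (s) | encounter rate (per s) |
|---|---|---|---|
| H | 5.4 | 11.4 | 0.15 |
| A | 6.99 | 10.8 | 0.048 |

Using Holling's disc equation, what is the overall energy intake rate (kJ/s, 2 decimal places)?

Energy encountered per unit search time: 0.15×5.4 + 0.048×6.99 = 1.146 kJ/s.
Handling time per unit search time: 0.15×11.4 + 0.048×10.8 = 2.228.
Rate = 1.146/(1 + 2.228) = 0.3548 kJ/s.

0.35 kJ/s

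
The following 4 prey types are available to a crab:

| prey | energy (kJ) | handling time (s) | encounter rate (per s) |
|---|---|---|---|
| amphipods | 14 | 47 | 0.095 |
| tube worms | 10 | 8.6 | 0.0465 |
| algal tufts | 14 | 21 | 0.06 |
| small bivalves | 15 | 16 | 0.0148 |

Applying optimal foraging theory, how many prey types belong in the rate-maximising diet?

3

E/h in descending order: tube worms 1.16, small bivalves 0.938, algal tufts 0.667, amphipods 0.298 kJ/s. The optimal diet is the largest prefix of this list for which every included type satisfies E_i/h_i > R on the types above it.
Rate on top 1: 0.3322. small bivalves: 0.938 > 0.3322 → include.
Rate on top 2: 0.4197. algal tufts: 0.667 > 0.4197 → include.
Rate on top 3: 0.5272. amphipods: 0.298 < 0.5272 → exclude; stop.
Optimal diet: tube worms, small bivalves, algal tufts — 3 of 4 types.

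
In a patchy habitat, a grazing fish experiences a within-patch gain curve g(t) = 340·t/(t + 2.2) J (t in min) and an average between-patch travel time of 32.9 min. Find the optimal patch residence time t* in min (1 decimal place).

8.5 min

By the marginal value theorem, leave when the instantaneous gain rate g'(t) equals the habitat-wide average g(t)/(T + t).
g'(t) = 340·2.2/(t + 2.2)². Setting 340·2.2/(t+2.2)² = 340t/[(t+2.2)(32.9+t)] gives 2.2(32.9+t) = t(t+2.2), so t² = 2.2×32.9 = 72.38.
t* = √72.38 = 8.508 min.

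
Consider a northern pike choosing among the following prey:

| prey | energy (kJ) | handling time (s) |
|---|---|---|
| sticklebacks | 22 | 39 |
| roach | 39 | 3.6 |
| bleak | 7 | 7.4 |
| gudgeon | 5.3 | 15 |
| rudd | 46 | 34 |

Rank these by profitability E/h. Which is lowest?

In descending order of E/h:
roach: 39/3.6 = 10.8 kJ/s
rudd: 46/34 = 1.35 kJ/s
bleak: 7/7.4 = 0.946 kJ/s
sticklebacks: 22/39 = 0.564 kJ/s
gudgeon: 5.3/15 = 0.353 kJ/s

gudgeon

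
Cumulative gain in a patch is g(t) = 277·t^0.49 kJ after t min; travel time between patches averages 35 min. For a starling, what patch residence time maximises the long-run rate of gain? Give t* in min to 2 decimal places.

33.63 min

By the marginal value theorem, leave when the instantaneous gain rate g'(t) equals the habitat-wide average g(t)/(T + t).
g'(t) = 0.49·277·t^-0.51. Setting 0.49·277·t^-0.51 = 277·t^0.49/(35+t) gives 0.49(35+t) = t, so 0.51·t = 0.49×35.
t* = 0.49×35/0.51 = 33.63 min.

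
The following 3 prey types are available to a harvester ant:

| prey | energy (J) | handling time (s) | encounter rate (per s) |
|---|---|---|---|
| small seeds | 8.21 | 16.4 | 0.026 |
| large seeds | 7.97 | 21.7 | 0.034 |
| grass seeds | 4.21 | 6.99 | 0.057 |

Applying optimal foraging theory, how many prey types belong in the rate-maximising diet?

3

E/h in descending order: grass seeds 0.602, small seeds 0.501, large seeds 0.367 J/s. The optimal diet is the largest prefix of this list for which every included type satisfies E_i/h_i > R on the types above it.
Rate on top 1: 0.1716. small seeds: 0.501 > 0.1716 → include.
Rate on top 2: 0.2485. large seeds: 0.367 > 0.2485 → include.
Optimal diet: grass seeds, small seeds, large seeds — 3 of 3 types.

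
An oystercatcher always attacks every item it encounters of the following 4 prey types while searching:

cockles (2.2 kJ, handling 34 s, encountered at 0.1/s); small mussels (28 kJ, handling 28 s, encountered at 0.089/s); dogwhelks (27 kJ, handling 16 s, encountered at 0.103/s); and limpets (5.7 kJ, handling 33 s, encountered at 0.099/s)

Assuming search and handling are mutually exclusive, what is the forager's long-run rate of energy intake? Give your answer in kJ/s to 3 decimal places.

0.513 kJ/s

R = Σλ_iE_i / (1 + Σλ_ih_i)
Numerator: 0.1×2.2 + 0.089×28 + 0.103×27 + 0.099×5.7 = 6.057
Denominator: 1 + 0.1×34 + 0.089×28 + 0.103×16 + 0.099×33 = 11.81
R = 6.057/11.81 = 0.513 kJ/s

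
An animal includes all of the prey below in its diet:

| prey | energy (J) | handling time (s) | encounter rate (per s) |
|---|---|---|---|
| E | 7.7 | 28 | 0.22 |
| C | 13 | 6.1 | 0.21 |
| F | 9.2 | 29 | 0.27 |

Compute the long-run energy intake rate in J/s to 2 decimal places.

R = Σλ_iE_i / (1 + Σλ_ih_i)
Numerator: 0.22×7.7 + 0.21×13 + 0.27×9.2 = 6.908
Denominator: 1 + 0.22×28 + 0.21×6.1 + 0.27×29 = 16.27
R = 6.908/16.27 = 0.4246 J/s

0.42 J/s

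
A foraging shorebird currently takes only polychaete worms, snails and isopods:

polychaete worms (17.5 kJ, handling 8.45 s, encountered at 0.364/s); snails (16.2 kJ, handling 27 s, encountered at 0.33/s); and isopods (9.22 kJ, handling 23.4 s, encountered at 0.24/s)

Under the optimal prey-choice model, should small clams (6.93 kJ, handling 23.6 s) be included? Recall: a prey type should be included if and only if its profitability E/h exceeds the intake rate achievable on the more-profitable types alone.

No

Current rate: (0.364×17.5 + 0.33×16.2 + 0.24×9.22)/(1 + 0.364×8.45 + 0.33×27 + 0.24×23.4) = 0.7488 kJ/s.
Profitability of small clams: 6.93/23.6 = 0.2936 kJ/s.
Since 0.2936 < R, time spent handling small clams is better spent searching.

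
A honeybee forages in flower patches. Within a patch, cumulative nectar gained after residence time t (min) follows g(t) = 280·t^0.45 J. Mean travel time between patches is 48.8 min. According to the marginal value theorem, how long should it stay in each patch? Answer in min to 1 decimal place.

Maximise g(t)/(T+t): set derivative to zero → g'(t)(T+t) = g(t).
g'(t) = 0.45·280·t^-0.55. Setting 0.45·280·t^-0.55 = 280·t^0.45/(48.8+t) gives 0.45(48.8+t) = t, so 0.55·t = 0.45×48.8.
t* = 0.45×48.8/0.55 = 39.93 min.

39.9 min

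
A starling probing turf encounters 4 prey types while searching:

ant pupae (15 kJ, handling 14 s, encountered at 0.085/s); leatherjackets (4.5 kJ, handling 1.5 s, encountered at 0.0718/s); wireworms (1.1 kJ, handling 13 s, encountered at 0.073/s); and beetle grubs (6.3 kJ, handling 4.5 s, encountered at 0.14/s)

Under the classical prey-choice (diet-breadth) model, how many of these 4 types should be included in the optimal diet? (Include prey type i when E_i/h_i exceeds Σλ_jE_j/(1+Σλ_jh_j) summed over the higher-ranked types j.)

3

Profitabilities (E/h, kJ/s): leatherjackets 3, beetle grubs 1.4, ant pupae 1.07, wireworms 0.0846. Add prey in this order while the next type's profitability exceeds the intake rate on those already taken.
Rate on top 1: 0.2917. beetle grubs: 1.4 > 0.2917 → include.
Rate on top 2: 0.6935. ant pupae: 1.07 > 0.6935 → include.
Rate on top 3: 0.8471. wireworms: 0.0846 < 0.8471 → exclude; stop.
Optimal diet: leatherjackets, beetle grubs, ant pupae — 3 of 4 types.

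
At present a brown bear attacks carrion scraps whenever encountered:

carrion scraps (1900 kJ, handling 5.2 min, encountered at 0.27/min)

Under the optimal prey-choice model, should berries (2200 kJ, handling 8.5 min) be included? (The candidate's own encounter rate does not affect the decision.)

Yes

Intake rate on the current diet: R = (0.27×1900) / (1 + 0.27×5.2) = 513/2.404 = 213.4 kJ/min.
Profitability of berries: 2200/8.5 = 258.8 kJ/min.
258.8 > 213.4, so adding berries raises the average — include it.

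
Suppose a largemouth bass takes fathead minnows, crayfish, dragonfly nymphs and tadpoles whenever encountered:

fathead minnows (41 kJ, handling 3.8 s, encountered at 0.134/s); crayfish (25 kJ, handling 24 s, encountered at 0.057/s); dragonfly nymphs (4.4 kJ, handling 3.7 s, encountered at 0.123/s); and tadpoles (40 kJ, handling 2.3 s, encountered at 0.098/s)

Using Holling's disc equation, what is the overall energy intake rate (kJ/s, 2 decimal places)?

R = Σλ_iE_i / (1 + Σλ_ih_i)
Numerator: 0.134×41 + 0.057×25 + 0.123×4.4 + 0.098×40 = 11.38
Denominator: 1 + 0.134×3.8 + 0.057×24 + 0.123×3.7 + 0.098×2.3 = 3.558
R = 11.38/3.558 = 3.199 kJ/s

3.20 kJ/s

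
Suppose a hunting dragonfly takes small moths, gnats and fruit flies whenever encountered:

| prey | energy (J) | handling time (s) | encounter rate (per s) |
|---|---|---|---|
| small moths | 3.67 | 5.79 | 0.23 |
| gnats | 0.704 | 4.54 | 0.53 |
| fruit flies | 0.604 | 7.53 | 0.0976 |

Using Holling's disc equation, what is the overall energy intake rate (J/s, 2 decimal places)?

R = (0.23×3.67 + 0.53×0.704 + 0.0976×0.604) / (1 + 0.23×5.79 + 0.53×4.54 + 0.0976×7.53) = 1.276/5.473 = 0.2332 J/s.

0.23 J/s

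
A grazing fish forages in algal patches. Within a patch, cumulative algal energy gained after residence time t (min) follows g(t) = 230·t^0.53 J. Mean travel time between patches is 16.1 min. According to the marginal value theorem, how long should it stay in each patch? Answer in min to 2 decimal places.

18.16 min

By the marginal value theorem, leave when the instantaneous gain rate g'(t) equals the habitat-wide average g(t)/(T + t).
g'(t) = 0.53·230·t^-0.47. Setting 0.53·230·t^-0.47 = 230·t^0.53/(16.1+t) gives 0.53(16.1+t) = t, so 0.47·t = 0.53×16.1.
t* = 0.53×16.1/0.47 = 18.16 min.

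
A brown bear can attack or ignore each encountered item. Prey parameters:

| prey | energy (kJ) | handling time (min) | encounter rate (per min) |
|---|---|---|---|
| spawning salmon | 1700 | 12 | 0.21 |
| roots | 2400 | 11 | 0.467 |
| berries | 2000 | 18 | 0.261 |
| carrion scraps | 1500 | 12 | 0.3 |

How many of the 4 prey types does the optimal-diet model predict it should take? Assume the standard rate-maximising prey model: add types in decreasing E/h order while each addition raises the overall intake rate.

1

Rank by E/h (kJ/min): roots 218, spawning salmon 142, carrion scraps 125, berries 111. Include each in turn until the next type's E/h falls below the running intake rate.
Rate on top 1: 182.6. spawning salmon: 142 < 182.6 → exclude; stop.
Optimal diet: roots — 1 of 4 types.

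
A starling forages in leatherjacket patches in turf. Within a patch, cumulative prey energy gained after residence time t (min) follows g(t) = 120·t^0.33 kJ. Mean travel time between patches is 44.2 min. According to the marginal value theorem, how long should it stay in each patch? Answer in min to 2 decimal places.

Maximise g(t)/(T+t): set derivative to zero → g'(t)(T+t) = g(t).
g'(t) = 0.33·120·t^-0.67. Setting 0.33·120·t^-0.67 = 120·t^0.33/(44.2+t) gives 0.33(44.2+t) = t, so 0.67·t = 0.33×44.2.
t* = 0.33×44.2/0.67 = 21.77 min.

21.77 min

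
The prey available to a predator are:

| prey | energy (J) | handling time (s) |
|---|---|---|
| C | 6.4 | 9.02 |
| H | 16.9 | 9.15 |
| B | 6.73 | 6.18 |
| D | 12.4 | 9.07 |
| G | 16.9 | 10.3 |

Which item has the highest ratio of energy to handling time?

H

In descending order of E/h:
H: 16.9/9.15 = 1.85 J/s
G: 16.9/10.3 = 1.64 J/s
D: 12.4/9.07 = 1.37 J/s
B: 6.73/6.18 = 1.09 J/s
C: 6.4/9.02 = 0.71 J/s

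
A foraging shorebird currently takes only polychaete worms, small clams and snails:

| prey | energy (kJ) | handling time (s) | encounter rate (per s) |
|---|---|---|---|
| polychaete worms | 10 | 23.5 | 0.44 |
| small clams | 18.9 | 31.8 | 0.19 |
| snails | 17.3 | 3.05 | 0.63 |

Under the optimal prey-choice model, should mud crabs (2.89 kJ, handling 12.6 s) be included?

No

Current rate: (0.44×10 + 0.19×18.9 + 0.63×17.3)/(1 + 0.44×23.5 + 0.19×31.8 + 0.63×3.05) = 0.9786 kJ/s.
Profitability of mud crabs: 2.89/12.6 = 0.2294 kJ/s.
Since 0.2294 < R, time spent handling mud crabs is better spent searching.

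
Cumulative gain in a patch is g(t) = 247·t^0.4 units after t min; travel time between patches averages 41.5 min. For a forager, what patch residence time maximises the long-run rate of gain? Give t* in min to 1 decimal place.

27.7 min

Maximise g(t)/(T+t): set derivative to zero → g'(t)(T+t) = g(t).
g'(t) = 0.4·247·t^-0.6. Setting 0.4·247·t^-0.6 = 247·t^0.4/(41.5+t) gives 0.4(41.5+t) = t, so 0.60·t = 0.4×41.5.
t* = 0.4×41.5/0.60 = 27.67 min.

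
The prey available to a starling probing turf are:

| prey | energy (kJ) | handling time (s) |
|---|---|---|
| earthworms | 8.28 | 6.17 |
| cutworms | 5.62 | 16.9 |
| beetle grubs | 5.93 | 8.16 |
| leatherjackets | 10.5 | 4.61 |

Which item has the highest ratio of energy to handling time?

leatherjackets

Profitability E/h (kJ/s): earthworms = 8.28/6.17 = 1.34, cutworms = 5.62/16.9 = 0.333, beetle grubs = 5.93/8.16 = 0.727, leatherjackets = 10.5/4.61 = 2.28.
Ranked: leatherjackets > earthworms > beetle grubs > cutworms.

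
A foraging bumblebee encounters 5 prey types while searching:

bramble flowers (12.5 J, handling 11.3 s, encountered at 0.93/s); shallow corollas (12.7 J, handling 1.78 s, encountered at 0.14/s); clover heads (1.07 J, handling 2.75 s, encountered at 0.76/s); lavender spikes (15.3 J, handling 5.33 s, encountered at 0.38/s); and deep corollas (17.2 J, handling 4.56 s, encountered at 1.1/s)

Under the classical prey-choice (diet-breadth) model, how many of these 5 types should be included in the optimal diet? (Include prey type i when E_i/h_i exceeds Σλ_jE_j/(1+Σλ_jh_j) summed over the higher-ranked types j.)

2

Profitabilities (E/h, J/s): shallow corollas 7.13, deep corollas 3.77, lavender spikes 2.87, bramble flowers 1.11, clover heads 0.389. Add prey in this order while the next type's profitability exceeds the intake rate on those already taken.
Rate on top 1: 1.423. deep corollas: 3.77 > 1.423 → include.
Rate on top 2: 3.304. lavender spikes: 2.87 < 3.304 → exclude; stop.
Optimal diet: shallow corollas, deep corollas — 2 of 5 types.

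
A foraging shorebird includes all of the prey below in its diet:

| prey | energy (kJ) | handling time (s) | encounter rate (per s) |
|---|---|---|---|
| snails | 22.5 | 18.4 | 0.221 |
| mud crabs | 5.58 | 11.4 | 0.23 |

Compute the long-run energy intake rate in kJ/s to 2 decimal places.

Energy encountered per unit search time: 0.221×22.5 + 0.23×5.58 = 6.256 kJ/s.
Handling time per unit search time: 0.221×18.4 + 0.23×11.4 = 6.688.
Rate = 6.256/(1 + 6.688) = 0.8137 kJ/s.

0.81 kJ/s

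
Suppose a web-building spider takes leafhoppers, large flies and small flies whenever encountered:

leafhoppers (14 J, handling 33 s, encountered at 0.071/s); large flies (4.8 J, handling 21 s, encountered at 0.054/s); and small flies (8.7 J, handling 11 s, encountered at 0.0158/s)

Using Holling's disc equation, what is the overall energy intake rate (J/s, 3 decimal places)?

R = Σλ_iE_i / (1 + Σλ_ih_i)
Numerator: 0.071×14 + 0.054×4.8 + 0.0158×8.7 = 1.391
Denominator: 1 + 0.071×33 + 0.054×21 + 0.0158×11 = 4.651
R = 1.391/4.651 = 0.299 J/s

0.299 J/s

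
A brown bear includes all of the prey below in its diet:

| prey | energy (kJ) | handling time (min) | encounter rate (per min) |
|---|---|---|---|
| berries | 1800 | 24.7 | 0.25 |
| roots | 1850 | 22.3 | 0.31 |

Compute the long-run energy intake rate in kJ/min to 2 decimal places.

72.65 kJ/min

R = Σλ_iE_i / (1 + Σλ_ih_i)
Numerator: 0.25×1800 + 0.31×1850 = 1024
Denominator: 1 + 0.25×24.7 + 0.31×22.3 = 14.09
R = 1024/14.09 = 72.65 kJ/min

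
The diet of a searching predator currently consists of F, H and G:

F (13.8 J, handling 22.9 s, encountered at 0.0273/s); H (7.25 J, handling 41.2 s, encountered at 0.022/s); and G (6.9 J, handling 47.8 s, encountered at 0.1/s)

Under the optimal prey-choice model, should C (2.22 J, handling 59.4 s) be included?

Current rate: (0.0273×13.8 + 0.022×7.25 + 0.1×6.9)/(1 + 0.0273×22.9 + 0.022×41.2 + 0.1×47.8) = 0.1677 J/s.
Profitability of C: 2.22/59.4 = 0.03737 J/s.
Since 0.03737 < R, time spent handling C is better spent searching.

No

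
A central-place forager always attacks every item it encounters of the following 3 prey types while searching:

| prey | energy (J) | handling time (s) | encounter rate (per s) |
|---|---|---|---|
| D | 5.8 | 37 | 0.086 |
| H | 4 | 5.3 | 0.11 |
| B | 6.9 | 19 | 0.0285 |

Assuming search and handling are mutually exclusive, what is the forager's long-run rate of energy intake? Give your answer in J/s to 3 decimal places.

0.214 J/s

R = (0.086×5.8 + 0.11×4 + 0.0285×6.9) / (1 + 0.086×37 + 0.11×5.3 + 0.0285×19) = 1.135/5.306 = 0.214 J/s.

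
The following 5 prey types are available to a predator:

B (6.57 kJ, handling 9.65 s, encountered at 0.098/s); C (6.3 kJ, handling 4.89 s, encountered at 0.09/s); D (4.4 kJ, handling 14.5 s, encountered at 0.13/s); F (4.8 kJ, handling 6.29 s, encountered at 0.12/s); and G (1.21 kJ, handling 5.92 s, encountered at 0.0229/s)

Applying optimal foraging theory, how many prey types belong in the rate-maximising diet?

Profitabilities (E/h, kJ/s): C 1.29, F 0.763, B 0.681, D 0.303, G 0.204. Add prey in this order while the next type's profitability exceeds the intake rate on those already taken.
Rate on top 1: 0.3937. F: 0.763 > 0.3937 → include.
Rate on top 2: 0.5208. B: 0.681 > 0.5208 → include.
Rate on top 3: 0.569. D: 0.303 < 0.569 → exclude; stop.
Optimal diet: C, F, B — 3 of 5 types.

3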